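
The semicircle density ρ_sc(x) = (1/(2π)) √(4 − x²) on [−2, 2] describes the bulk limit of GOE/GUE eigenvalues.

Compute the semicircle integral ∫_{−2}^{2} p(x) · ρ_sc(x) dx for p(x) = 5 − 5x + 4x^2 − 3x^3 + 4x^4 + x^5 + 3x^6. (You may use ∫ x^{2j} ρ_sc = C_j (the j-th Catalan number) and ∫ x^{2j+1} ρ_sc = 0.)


Write p(x) = Σ a_i x^i, split into monomials and integrate each against ρ_sc separately.
Using ∫ x^{2j} ρ_sc = C_j = (1/(j+1)) C(2j, j) (Catalan numbers) and ∫ x^{2j+1} ρ_sc = 0 (odd monomials vanish by symmetry):
  i = 0 (even): a_0 · C_{0} = 5 · 1 = 5
  i = 1 (odd): ∫ x^1 ρ_sc = 0 (vanishes)
  i = 2 (even): a_2 · C_{1} = 4 · 1 = 4
  i = 3 (odd): ∫ x^3 ρ_sc = 0 (vanishes)
  i = 4 (even): a_4 · C_{2} = 4 · 2 = 8
  i = 5 (odd): ∫ x^5 ρ_sc = 0 (vanishes)
  i = 6 (even): a_6 · C_{3} = 3 · 5 = 15

Summing the contributions: ∫_{−2}^{2} p(x) ρ_sc(x) dx = 5 + 4 + 8 + 15 = 32.


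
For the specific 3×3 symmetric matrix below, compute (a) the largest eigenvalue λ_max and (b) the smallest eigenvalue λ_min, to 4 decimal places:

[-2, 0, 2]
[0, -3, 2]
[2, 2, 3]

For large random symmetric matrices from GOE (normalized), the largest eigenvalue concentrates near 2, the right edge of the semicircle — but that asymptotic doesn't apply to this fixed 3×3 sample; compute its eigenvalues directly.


Since M is real symmetric, all three eigenvalues are real; they are the roots of det(λI − M) = λ³ − (tr M) λ² + s λ − det M, where s is the sum of the principal 2×2 minors.
tr M = -2 + (-3) + 3 = -2.
s = ((-2)·(-3) − 0²) + ((-2)·3 − 2²) + ((-3)·3 − 2²) = 6 + (-10) + (-13) = -17.
det M (expand along row 1) = (-2)·(-13) − 0·(-4) + 2·6 = 38.
Characteristic polynomial: λ³ + 2λ² − 17λ − 38 = 0.
Substitute λ = y + (tr M)/3 = y − 0.666667 to remove the quadratic term: y³ + p·y + q = 0 with p = s − (tr M)²/3 = -18.333333 and q = −2(tr M)³/27 + (tr M)·s/3 − det M = -26.074074.
Three real roots ⇒ use the trigonometric (Viète) form: r = 2√(−p/3) = 4.944132, φ = arccos(3q/(p·r)) = arccos(0.862976) = 0.529666 rad.
y_k = r·cos(φ/3 − 2πk/3) for k = 0, 1, 2 gives y = 4.867274, -1.681593, -3.185680.
λ_k = y_k − 0.666667 gives λ = 4.2006, -2.3483, -3.8523 (check: the sum is -2.0000 = tr M).

Hence λ_max = 4.2006 and λ_min = -3.8523.


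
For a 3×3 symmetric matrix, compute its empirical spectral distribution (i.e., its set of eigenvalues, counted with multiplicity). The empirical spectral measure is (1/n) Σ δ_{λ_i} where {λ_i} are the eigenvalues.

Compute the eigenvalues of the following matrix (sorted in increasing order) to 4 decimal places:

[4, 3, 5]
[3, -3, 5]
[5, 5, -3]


Since M is real symmetric, all three eigenvalues are real; they are the roots of det(λI − M) = λ³ − (tr M) λ² + s λ − det M, where s is the sum of the principal 2×2 minors.
tr M = 4 + (-3) + (-3) = -2.
s = (4·(-3) − 3²) + (4·(-3) − 5²) + ((-3)·(-3) − 5²) = -21 + (-37) + (-16) = -74.
det M (expand along row 1) = 4·(-16) − 3·(-34) + 5·30 = 188.
Characteristic polynomial: λ³ + 2λ² − 74λ − 188 = 0.
Substitute λ = y + (tr M)/3 = y − 0.666667 to remove the quadratic term: y³ + p·y + q = 0 with p = s − (tr M)²/3 = -75.333333 and q = −2(tr M)³/27 + (tr M)·s/3 − det M = -138.074074.
Three real roots ⇒ use the trigonometric (Viète) form: r = 2√(−p/3) = 10.022198, φ = arccos(3q/(p·r)) = arccos(0.548635) = 0.990066 rad.
y_k = r·cos(φ/3 − 2πk/3) for k = 0, 1, 2 gives y = 9.481352, -1.927971, -7.553381.
λ_k = y_k − 0.666667 gives λ = 8.8147, -2.5946, -8.2200 (check: the sum is -2.0000 = tr M).

Eigenvalues sorted in increasing order: [-8.2200, -2.5946, 8.8147].


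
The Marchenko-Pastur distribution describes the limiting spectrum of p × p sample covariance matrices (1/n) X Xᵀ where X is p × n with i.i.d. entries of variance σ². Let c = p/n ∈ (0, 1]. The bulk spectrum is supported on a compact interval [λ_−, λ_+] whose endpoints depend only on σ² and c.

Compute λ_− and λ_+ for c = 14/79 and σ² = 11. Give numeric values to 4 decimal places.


c = 14/79 = 0.177215; √c = 0.420969.
λ_− = σ² (1 − √c)² = 11 · (1 − 0.420969)² = 11 · (0.579031)² = 3.688041.
λ_+ = σ² (1 + √c)² = 11 · (1 + 0.420969)² = 11 · (1.420969)² = 22.210693.

Rounded to 4 decimal places: λ_− ≈ 3.6880, λ_+ ≈ 22.2107.


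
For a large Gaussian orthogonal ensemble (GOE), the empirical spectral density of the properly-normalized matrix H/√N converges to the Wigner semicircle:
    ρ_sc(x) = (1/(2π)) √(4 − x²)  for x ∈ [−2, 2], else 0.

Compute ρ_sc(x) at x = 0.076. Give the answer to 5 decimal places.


ρ_sc(x) = (1/(2π)) √(4 − x²). With x = 0.076:
  4 − x² = 4 − (0.076)² = 4 − 0.005776 = 3.994224.
  √(4 − x²) = 1.998555.
  1/(2π) = 0.159155.
  ρ_sc(0.076) = 0.159155 · 1.998555 = 0.318080.

Rounded to 5 decimal places: ρ_sc(0.076) ≈ 0.31808.


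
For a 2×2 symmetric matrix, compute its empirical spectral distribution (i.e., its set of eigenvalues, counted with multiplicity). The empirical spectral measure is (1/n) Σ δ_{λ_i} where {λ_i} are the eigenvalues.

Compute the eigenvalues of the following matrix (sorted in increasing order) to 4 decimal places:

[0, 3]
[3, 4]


Since M is real symmetric, both eigenvalues are real; they are the roots of det(λI − M) = λ² − (tr M) λ + det M.
tr M = 0 + 4 = 4.
det M = 0·4 − 3² = 0 − 9 = -9.
Characteristic polynomial: λ² − 4λ − 9 = 0.
Discriminant Δ = (tr M)² − 4·det M = 16 − (-36) = 52; √Δ = 7.211103.
λ = (tr M ± √Δ)/2 = (4 ± 7.211103)/2, giving (tr M − √Δ)/2 = -1.6056 and (tr M + √Δ)/2 = 5.6056.

Eigenvalues sorted in increasing order: [-1.6056, 5.6056].


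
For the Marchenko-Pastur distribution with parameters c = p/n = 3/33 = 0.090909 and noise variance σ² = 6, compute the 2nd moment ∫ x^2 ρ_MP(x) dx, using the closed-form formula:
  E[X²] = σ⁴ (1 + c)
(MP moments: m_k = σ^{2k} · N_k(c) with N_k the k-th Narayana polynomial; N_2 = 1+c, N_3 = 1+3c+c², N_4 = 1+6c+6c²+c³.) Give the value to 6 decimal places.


E[X²] = σ⁴ (1 + c) (second MP moment). With σ² = 6 (so σ⁴ = 36) and c = 3/33 = 0.090909: E[X²] = 36 · (1 + 0.090909) = 36 · 1.090909.

So E[X^2] = 39.272727.


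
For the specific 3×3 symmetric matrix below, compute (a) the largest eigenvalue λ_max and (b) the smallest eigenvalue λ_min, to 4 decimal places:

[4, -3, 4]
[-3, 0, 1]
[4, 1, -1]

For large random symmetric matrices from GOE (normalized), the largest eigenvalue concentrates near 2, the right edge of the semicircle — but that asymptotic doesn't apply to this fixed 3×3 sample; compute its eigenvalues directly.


Since M is real symmetric, all three eigenvalues are real; they are the roots of det(λI − M) = λ³ − (tr M) λ² + s λ − det M, where s is the sum of the principal 2×2 minors.
tr M = 4 + 0 + (-1) = 3.
s = (4·0 − (-3)²) + (4·(-1) − 4²) + (0·(-1) − 1²) = -9 + (-20) + (-1) = -30.
det M (expand along row 1) = 4·(-1) − (-3)·(-1) + 4·(-3) = -19.
Characteristic polynomial: λ³ − 3λ² − 30λ + 19 = 0.
Substitute λ = y + (tr M)/3 = y + 1.000000 to remove the quadratic term: y³ + p·y + q = 0 with p = s − (tr M)²/3 = -33.000000 and q = −2(tr M)³/27 + (tr M)·s/3 − det M = -13.000000.
Three real roots ⇒ use the trigonometric (Viète) form: r = 2√(−p/3) = 6.633250, φ = arccos(3q/(p·r)) = arccos(0.178166) = 1.391674 rad.
y_k = r·cos(φ/3 − 2πk/3) for k = 0, 1, 2 gives y = 5.932235, -0.395819, -5.536417.
λ_k = y_k + 1.000000 gives λ = 6.9322, 0.6042, -4.5364 (check: the sum is 3.0000 = tr M).

Hence λ_max = 6.9322 and λ_min = -4.5364.


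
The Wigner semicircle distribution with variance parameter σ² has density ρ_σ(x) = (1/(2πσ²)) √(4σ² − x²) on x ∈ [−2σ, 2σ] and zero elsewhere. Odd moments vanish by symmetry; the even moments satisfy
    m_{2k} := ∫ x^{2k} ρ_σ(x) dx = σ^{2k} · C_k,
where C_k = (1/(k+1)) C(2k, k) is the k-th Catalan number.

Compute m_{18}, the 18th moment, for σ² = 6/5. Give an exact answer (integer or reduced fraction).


By the scaled semicircle moment identity, m_{2k} = σ^{2k} · C_k with k = 9.
C_9 = (1/(k+1)) · C(2k, k) = (1/10) · C(18, 9) = (1/10) · 48620 = 4862.
σ^{2k} = (σ²)^k = (6/5)^9 = 10077696/1953125.

Therefore m_{18} = σ^{18} · C_9 = (10077696/1953125) · 4862 = 48997757952/1953125.


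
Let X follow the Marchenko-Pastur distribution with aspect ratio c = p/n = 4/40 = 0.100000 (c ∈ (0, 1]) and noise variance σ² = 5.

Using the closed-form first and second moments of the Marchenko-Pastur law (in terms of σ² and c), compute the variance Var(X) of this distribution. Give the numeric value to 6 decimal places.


Recall the MP moments m_1 = E[X] = σ² and m_2 = E[X²] = σ⁴ (1 + c).
m_1 = E[X] = σ² = 5, so m_1² = 25.
m_2 = E[X²] = σ⁴ (1 + c) = 25 · (1 + 0.100000) = 25 · 1.100000 = 27.500000.
(Note m_2 − m_1² simplifies to c · σ⁴ = 0.100000 · 25.)

Var(X) = m_2 − m_1² = 27.500000 − 25 = 2.500000.


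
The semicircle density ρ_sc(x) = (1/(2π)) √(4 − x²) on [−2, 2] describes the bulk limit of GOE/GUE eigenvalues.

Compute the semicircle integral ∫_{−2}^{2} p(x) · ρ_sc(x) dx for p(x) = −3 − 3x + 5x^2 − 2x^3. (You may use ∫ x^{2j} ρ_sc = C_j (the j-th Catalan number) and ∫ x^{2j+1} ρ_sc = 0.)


Write p(x) = Σ a_i x^i, split into monomials and integrate each against ρ_sc separately.
Using ∫ x^{2j} ρ_sc = C_j = (1/(j+1)) C(2j, j) (Catalan numbers) and ∫ x^{2j+1} ρ_sc = 0 (odd monomials vanish by symmetry):
  i = 0 (even): a_0 · C_{0} = -3 · 1 = -3
  i = 1 (odd): ∫ x^1 ρ_sc = 0 (vanishes)
  i = 2 (even): a_2 · C_{1} = 5 · 1 = 5
  i = 3 (odd): ∫ x^3 ρ_sc = 0 (vanishes)

Summing the contributions: ∫_{−2}^{2} p(x) ρ_sc(x) dx = (-3) + 5 = 2.


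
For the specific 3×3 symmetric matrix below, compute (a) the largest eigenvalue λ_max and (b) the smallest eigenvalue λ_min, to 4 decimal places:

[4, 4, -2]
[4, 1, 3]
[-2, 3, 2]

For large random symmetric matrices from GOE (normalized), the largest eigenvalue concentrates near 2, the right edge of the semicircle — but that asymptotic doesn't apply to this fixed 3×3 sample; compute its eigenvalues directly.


Since M is real symmetric, all three eigenvalues are real; they are the roots of det(λI − M) = λ³ − (tr M) λ² + s λ − det M, where s is the sum of the principal 2×2 minors.
tr M = 4 + 1 + 2 = 7.
s = (4·1 − 4²) + (4·2 − (-2)²) + (1·2 − 3²) = -12 + 4 + (-7) = -15.
det M (expand along row 1) = 4·(-7) − 4·14 + (-2)·14 = -112.
Characteristic polynomial: λ³ − 7λ² − 15λ + 112 = 0.
Substitute λ = y + (tr M)/3 = y + 2.333333 to remove the quadratic term: y³ + p·y + q = 0 with p = s − (tr M)²/3 = -31.333333 and q = −2(tr M)³/27 + (tr M)·s/3 − det M = 51.592593.
Three real roots ⇒ use the trigonometric (Viète) form: r = 2√(−p/3) = 6.463573, φ = arccos(3q/(p·r)) = arccos(-0.764239) = 2.440657 rad.
y_k = r·cos(φ/3 − 2πk/3) for k = 0, 1, 2 gives y = 4.439965, 1.847986, -6.287951.
λ_k = y_k + 2.333333 gives λ = 6.7733, 4.1813, -3.9546 (check: the sum is 7.0000 = tr M).

Hence λ_max = 6.7733 and λ_min = -3.9546.


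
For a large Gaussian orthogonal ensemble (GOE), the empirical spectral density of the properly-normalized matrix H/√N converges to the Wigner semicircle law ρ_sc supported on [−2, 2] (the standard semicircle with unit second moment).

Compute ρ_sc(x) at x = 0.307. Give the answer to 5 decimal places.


ρ_sc(x) = (1/(2π)) √(4 − x²). With x = 0.307:
  4 − x² = 4 − (0.307)² = 4 − 0.094249 = 3.905751.
  √(4 − x²) = 1.976297.
  1/(2π) = 0.159155.
  ρ_sc(0.307) = 0.159155 · 1.976297 = 0.314537.

Rounded to 5 decimal places: ρ_sc(0.307) ≈ 0.31454.


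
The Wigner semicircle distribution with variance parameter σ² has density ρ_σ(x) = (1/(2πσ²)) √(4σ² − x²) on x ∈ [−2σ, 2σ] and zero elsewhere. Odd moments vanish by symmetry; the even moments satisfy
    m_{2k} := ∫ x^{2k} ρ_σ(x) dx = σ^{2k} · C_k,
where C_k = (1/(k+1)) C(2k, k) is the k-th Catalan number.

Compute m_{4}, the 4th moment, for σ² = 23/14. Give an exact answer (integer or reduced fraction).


By the scaled semicircle moment identity, m_{2k} = σ^{2k} · C_k with k = 2.
C_2 = (1/(k+1)) · C(2k, k) = (1/3) · C(4, 2) = (1/3) · 6 = 2.
σ^{2k} = (σ²)^k = (23/14)^2 = 529/196.

Therefore m_{4} = σ^{4} · C_2 = (529/196) · 2 = 529/98.


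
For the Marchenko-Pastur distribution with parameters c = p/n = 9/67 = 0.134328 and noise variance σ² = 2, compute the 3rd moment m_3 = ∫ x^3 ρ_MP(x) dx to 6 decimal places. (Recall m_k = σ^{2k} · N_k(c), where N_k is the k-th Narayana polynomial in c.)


E[X³] = σ⁶ (1 + 3c + c²) (third MP moment). With σ² = 2 (so σ⁶ = 8) and c = 9/67 = 0.134328: E[X³] = 8 · (1 + 3·0.134328 + (0.134328)²) = 8 · 1.421029.

So E[X^3] = 11.368233.


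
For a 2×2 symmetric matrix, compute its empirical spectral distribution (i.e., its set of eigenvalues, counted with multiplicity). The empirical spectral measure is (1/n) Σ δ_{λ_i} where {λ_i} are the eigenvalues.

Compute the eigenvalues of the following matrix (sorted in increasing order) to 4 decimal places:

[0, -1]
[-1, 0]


Since M is real symmetric, both eigenvalues are real; they are the roots of det(λI − M) = λ² − (tr M) λ + det M.
tr M = 0 + 0 = 0.
det M = 0·0 − (-1)² = 0 − 1 = -1.
Characteristic polynomial: λ² − 1 = 0.
Discriminant Δ = (tr M)² − 4·det M = 0 − (-4) = 4; √Δ = 2.000000.
λ = (tr M ± √Δ)/2 = (0 ± 2.000000)/2, giving (tr M − √Δ)/2 = -1.0000 and (tr M + √Δ)/2 = 1.0000.

Eigenvalues sorted in increasing order: [-1.0000, 1.0000].


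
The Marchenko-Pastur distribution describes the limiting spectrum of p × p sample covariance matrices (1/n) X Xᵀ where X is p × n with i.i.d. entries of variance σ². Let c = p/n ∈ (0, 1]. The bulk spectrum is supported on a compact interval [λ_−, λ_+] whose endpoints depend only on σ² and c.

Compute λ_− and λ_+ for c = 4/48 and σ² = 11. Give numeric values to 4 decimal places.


c = 4/48 = 0.083333; √c = 0.288675.
λ_− = σ² (1 − √c)² = 11 · (1 − 0.288675)² = 11 · (0.711325)² = 5.565814.
λ_+ = σ² (1 + √c)² = 11 · (1 + 0.288675)² = 11 · (1.288675)² = 18.267520.

Rounded to 4 decimal places: λ_− ≈ 5.5658, λ_+ ≈ 18.2675.


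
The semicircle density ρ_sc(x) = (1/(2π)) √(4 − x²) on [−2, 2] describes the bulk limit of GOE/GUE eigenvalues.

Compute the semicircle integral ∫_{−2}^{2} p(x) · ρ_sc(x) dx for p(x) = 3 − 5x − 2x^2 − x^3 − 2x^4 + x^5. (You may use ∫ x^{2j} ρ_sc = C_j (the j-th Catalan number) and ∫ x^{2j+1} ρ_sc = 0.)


Write p(x) = Σ a_i x^i, split into monomials and integrate each against ρ_sc separately.
Using ∫ x^{2j} ρ_sc = C_j = (1/(j+1)) C(2j, j) (Catalan numbers) and ∫ x^{2j+1} ρ_sc = 0 (odd monomials vanish by symmetry):
  i = 0 (even): a_0 · C_{0} = 3 · 1 = 3
  i = 1 (odd): ∫ x^1 ρ_sc = 0 (vanishes)
  i = 2 (even): a_2 · C_{1} = -2 · 1 = -2
  i = 3 (odd): ∫ x^3 ρ_sc = 0 (vanishes)
  i = 4 (even): a_4 · C_{2} = -2 · 2 = -4
  i = 5 (odd): ∫ x^5 ρ_sc = 0 (vanishes)

Summing the contributions: ∫_{−2}^{2} p(x) ρ_sc(x) dx = 3 + (-2) + (-4) = -3.


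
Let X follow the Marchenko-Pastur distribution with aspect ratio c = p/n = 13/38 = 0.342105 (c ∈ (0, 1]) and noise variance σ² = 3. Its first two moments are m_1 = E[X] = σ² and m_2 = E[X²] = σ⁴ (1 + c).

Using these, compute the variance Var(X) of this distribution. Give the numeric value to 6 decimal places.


m_1 = E[X] = σ² = 3, so m_1² = 9.
m_2 = E[X²] = σ⁴ (1 + c) = 9 · (1 + 0.342105) = 9 · 1.342105 = 12.078947.
(Note m_2 − m_1² simplifies to c · σ⁴ = 0.342105 · 9.)

Var(X) = m_2 − m_1² = 12.078947 − 9 = 3.078947.


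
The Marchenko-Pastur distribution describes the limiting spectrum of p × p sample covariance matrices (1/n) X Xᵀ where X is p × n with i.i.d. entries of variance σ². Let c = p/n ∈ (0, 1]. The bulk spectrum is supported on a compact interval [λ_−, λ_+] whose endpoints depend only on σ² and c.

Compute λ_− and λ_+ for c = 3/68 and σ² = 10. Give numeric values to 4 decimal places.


c = 3/68 = 0.044118; √c = 0.210042.
λ_− = σ² (1 − √c)² = 10 · (1 − 0.210042)² = 10 · (0.789958)² = 6.240336.
λ_+ = σ² (1 + √c)² = 10 · (1 + 0.210042)² = 10 · (1.210042)² = 14.642017.

Rounded to 4 decimal places: λ_− ≈ 6.2403, λ_+ ≈ 14.6420.


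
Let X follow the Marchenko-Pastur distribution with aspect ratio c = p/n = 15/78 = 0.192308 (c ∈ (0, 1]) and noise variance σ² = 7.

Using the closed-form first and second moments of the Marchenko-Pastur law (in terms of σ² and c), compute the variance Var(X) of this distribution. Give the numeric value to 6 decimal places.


Recall the MP moments m_1 = E[X] = σ² and m_2 = E[X²] = σ⁴ (1 + c).
m_1 = E[X] = σ² = 7, so m_1² = 49.
m_2 = E[X²] = σ⁴ (1 + c) = 49 · (1 + 0.192308) = 49 · 1.192308 = 58.423077.
(Note m_2 − m_1² simplifies to c · σ⁴ = 0.192308 · 49.)

Var(X) = m_2 − m_1² = 58.423077 − 49 = 9.423077.


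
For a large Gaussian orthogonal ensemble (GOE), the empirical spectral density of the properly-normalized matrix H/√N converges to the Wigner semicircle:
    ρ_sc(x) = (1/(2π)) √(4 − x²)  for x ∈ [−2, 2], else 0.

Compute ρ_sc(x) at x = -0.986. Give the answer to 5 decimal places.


ρ_sc(x) = (1/(2π)) √(4 − x²). With x = -0.986:
  4 − x² = 4 − (-0.986)² = 4 − 0.972196 = 3.027804.
  √(4 − x²) = 1.740059.
  1/(2π) = 0.159155.
  ρ_sc(-0.986) = 0.159155 · 1.740059 = 0.276939.

Rounded to 5 decimal places: ρ_sc(-0.986) ≈ 0.27694.


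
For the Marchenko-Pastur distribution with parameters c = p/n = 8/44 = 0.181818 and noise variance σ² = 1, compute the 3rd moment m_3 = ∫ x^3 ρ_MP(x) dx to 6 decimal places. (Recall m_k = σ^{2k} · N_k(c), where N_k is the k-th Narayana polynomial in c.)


E[X³] = σ⁶ (1 + 3c + c²) (third MP moment). With σ² = 1 (so σ⁶ = 1) and c = 8/44 = 0.181818: E[X³] = 1 · (1 + 3·0.181818 + (0.181818)²) = 1 · 1.578512.

So E[X^3] = 1.578512.


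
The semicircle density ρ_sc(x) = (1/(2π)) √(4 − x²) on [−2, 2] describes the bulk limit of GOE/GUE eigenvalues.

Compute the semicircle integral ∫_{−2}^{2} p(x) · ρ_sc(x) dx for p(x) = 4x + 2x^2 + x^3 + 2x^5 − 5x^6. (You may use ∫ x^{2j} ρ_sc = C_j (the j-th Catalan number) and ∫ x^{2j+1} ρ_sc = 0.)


Write p(x) = Σ a_i x^i, split into monomials and integrate each against ρ_sc separately.
Using ∫ x^{2j} ρ_sc = C_j = (1/(j+1)) C(2j, j) (Catalan numbers) and ∫ x^{2j+1} ρ_sc = 0 (odd monomials vanish by symmetry):
  i = 1 (odd): ∫ x^1 ρ_sc = 0 (vanishes)
  i = 2 (even): a_2 · C_{1} = 2 · 1 = 2
  i = 3 (odd): ∫ x^3 ρ_sc = 0 (vanishes)
  i = 5 (odd): ∫ x^5 ρ_sc = 0 (vanishes)
  i = 6 (even): a_6 · C_{3} = -5 · 5 = -25

Summing the contributions: ∫_{−2}^{2} p(x) ρ_sc(x) dx = 2 + (-25) = -23.


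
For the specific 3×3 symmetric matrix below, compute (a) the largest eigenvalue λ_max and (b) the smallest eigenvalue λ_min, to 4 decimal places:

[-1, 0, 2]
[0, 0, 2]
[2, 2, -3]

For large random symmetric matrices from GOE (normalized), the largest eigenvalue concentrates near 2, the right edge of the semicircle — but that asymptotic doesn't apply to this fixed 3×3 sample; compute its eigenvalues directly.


Since M is real symmetric, all three eigenvalues are real; they are the roots of det(λI − M) = λ³ − (tr M) λ² + s λ − det M, where s is the sum of the principal 2×2 minors.
tr M = -1 + 0 + (-3) = -4.
s = ((-1)·0 − 0²) + ((-1)·(-3) − 2²) + (0·(-3) − 2²) = 0 + (-1) + (-4) = -5.
det M (expand along row 1) = (-1)·(-4) − 0·(-4) + 2·0 = 4.
Characteristic polynomial: λ³ + 4λ² − 5λ − 4 = 0.
Substitute λ = y + (tr M)/3 = y − 1.333333 to remove the quadratic term: y³ + p·y + q = 0 with p = s − (tr M)²/3 = -10.333333 and q = −2(tr M)³/27 + (tr M)·s/3 − det M = 7.407407.
Three real roots ⇒ use the trigonometric (Viète) form: r = 2√(−p/3) = 3.711843, φ = arccos(3q/(p·r)) = arccos(-0.579372) = 2.188754 rad.
y_k = r·cos(φ/3 − 2πk/3) for k = 0, 1, 2 gives y = 2.766998, 0.759192, -3.526190.
λ_k = y_k − 1.333333 gives λ = 1.4337, -0.5741, -4.8595 (check: the sum is -4.0000 = tr M).

Hence λ_max = 1.4337 and λ_min = -4.8595.


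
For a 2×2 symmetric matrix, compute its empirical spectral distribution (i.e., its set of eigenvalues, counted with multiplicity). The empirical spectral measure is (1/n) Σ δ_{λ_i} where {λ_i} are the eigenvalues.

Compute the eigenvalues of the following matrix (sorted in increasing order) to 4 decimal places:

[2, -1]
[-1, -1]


Since M is real symmetric, both eigenvalues are real; they are the roots of det(λI − M) = λ² − (tr M) λ + det M.
tr M = 2 + (-1) = 1.
det M = 2·(-1) − (-1)² = -2 − 1 = -3.
Characteristic polynomial: λ² − λ − 3 = 0.
Discriminant Δ = (tr M)² − 4·det M = 1 − (-12) = 13; √Δ = 3.605551.
λ = (tr M ± √Δ)/2 = (1 ± 3.605551)/2, giving (tr M − √Δ)/2 = -1.3028 and (tr M + √Δ)/2 = 2.3028.

Eigenvalues sorted in increasing order: [-1.3028, 2.3028].


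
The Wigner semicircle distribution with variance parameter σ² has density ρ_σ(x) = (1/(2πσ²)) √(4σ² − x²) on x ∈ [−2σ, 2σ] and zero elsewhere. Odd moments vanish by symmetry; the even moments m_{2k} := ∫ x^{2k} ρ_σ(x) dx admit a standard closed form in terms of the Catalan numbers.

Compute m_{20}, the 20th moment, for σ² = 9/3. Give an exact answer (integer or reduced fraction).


By the scaled semicircle moment identity, m_{2k} = σ^{2k} · C_k with k = 10.
C_10 = (1/(k+1)) · C(2k, k) = (1/11) · C(20, 10) = (1/11) · 184756 = 16796.
σ^{2k} = (σ²)^k = (9/3)^10 = 59049.

Therefore m_{20} = σ^{20} · C_10 = 59049 · 16796 = 991787004.


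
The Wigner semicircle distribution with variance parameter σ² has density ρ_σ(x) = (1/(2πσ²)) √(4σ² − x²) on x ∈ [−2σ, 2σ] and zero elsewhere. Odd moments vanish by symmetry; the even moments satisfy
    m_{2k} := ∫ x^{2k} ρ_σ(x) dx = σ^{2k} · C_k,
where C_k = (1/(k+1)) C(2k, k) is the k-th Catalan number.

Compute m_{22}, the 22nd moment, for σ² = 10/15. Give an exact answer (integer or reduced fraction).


By the scaled semicircle moment identity, m_{2k} = σ^{2k} · C_k with k = 11.
C_11 = (1/(k+1)) · C(2k, k) = (1/12) · C(22, 11) = (1/12) · 705432 = 58786.
σ^{2k} = (σ²)^k = (10/15)^11 = 2048/177147.

Therefore m_{22} = σ^{22} · C_11 = (2048/177147) · 58786 = 120393728/177147.


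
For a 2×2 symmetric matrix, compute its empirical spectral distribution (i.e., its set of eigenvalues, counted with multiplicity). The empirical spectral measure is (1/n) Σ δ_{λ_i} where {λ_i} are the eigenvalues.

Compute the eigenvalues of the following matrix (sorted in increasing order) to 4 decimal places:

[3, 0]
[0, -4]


Since M is real symmetric, both eigenvalues are real; they are the roots of det(λI − M) = λ² − (tr M) λ + det M.
tr M = 3 + (-4) = -1.
det M = 3·(-4) − 0² = -12 − 0 = -12.
Characteristic polynomial: λ² + λ − 12 = 0.
Discriminant Δ = (tr M)² − 4·det M = 1 − (-48) = 49; √Δ = 7.000000.
λ = (tr M ± √Δ)/2 = (-1 ± 7.000000)/2, giving (tr M − √Δ)/2 = -4.0000 and (tr M + √Δ)/2 = 3.0000.

Eigenvalues sorted in increasing order: [-4.0000, 3.0000].


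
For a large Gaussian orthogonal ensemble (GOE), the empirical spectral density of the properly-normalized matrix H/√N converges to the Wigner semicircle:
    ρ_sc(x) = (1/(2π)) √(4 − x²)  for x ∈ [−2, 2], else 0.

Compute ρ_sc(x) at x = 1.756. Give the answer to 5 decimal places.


ρ_sc(x) = (1/(2π)) √(4 − x²). With x = 1.756:
  4 − x² = 4 − (1.756)² = 4 − 3.083536 = 0.916464.
  √(4 − x²) = 0.957321.
  1/(2π) = 0.159155.
  ρ_sc(1.756) = 0.159155 · 0.957321 = 0.152362.

Rounded to 5 decimal places: ρ_sc(1.756) ≈ 0.15236.


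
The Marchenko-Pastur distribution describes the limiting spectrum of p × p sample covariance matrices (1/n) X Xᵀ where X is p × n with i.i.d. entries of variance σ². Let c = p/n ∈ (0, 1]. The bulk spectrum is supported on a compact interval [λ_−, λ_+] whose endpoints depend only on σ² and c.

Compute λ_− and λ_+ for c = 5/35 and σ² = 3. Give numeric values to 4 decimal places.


c = 5/35 = 0.142857; √c = 0.377964.
λ_− = σ² (1 − √c)² = 3 · (1 − 0.377964)² = 3 · (0.622036)² = 1.160785.
λ_+ = σ² (1 + √c)² = 3 · (1 + 0.377964)² = 3 · (1.377964)² = 5.696358.

Rounded to 4 decimal places: λ_− ≈ 1.1608, λ_+ ≈ 5.6964.


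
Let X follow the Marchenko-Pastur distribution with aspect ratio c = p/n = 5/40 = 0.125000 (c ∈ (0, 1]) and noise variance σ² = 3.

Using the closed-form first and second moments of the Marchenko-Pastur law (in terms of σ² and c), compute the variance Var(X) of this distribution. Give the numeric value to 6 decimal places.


Recall the MP moments m_1 = E[X] = σ² and m_2 = E[X²] = σ⁴ (1 + c).
m_1 = E[X] = σ² = 3, so m_1² = 9.
m_2 = E[X²] = σ⁴ (1 + c) = 9 · (1 + 0.125000) = 9 · 1.125000 = 10.125000.
(Note m_2 − m_1² simplifies to c · σ⁴ = 0.125000 · 9.)

Var(X) = m_2 − m_1² = 10.125000 − 9 = 1.125000.


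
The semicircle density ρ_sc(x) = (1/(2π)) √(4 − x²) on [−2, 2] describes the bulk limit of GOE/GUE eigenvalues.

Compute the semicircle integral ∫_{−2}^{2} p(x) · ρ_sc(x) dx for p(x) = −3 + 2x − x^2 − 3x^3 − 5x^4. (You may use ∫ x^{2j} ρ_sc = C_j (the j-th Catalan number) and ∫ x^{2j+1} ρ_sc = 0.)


Write p(x) = Σ a_i x^i, split into monomials and integrate each against ρ_sc separately.
Using ∫ x^{2j} ρ_sc = C_j = (1/(j+1)) C(2j, j) (Catalan numbers) and ∫ x^{2j+1} ρ_sc = 0 (odd monomials vanish by symmetry):
  i = 0 (even): a_0 · C_{0} = -3 · 1 = -3
  i = 1 (odd): ∫ x^1 ρ_sc = 0 (vanishes)
  i = 2 (even): a_2 · C_{1} = -1 · 1 = -1
  i = 3 (odd): ∫ x^3 ρ_sc = 0 (vanishes)
  i = 4 (even): a_4 · C_{2} = -5 · 2 = -10

Summing the contributions: ∫_{−2}^{2} p(x) ρ_sc(x) dx = (-3) + (-1) + (-10) = -14.


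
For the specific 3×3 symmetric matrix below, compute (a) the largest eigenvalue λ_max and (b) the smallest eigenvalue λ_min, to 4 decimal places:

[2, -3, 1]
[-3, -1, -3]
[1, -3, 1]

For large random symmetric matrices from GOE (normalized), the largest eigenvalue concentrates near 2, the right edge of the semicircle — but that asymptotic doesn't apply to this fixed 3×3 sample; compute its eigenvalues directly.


Since M is real symmetric, all three eigenvalues are real; they are the roots of det(λI − M) = λ³ − (tr M) λ² + s λ − det M, where s is the sum of the principal 2×2 minors.
tr M = 2 + (-1) + 1 = 2.
s = (2·(-1) − (-3)²) + (2·1 − 1²) + ((-1)·1 − (-3)²) = -11 + 1 + (-10) = -20.
det M (expand along row 1) = 2·(-10) − (-3)·0 + 1·10 = -10.
Characteristic polynomial: λ³ − 2λ² − 20λ + 10 = 0.
Substitute λ = y + (tr M)/3 = y + 0.666667 to remove the quadratic term: y³ + p·y + q = 0 with p = s − (tr M)²/3 = -21.333333 and q = −2(tr M)³/27 + (tr M)·s/3 − det M = -3.925926.
Three real roots ⇒ use the trigonometric (Viète) form: r = 2√(−p/3) = 5.333333, φ = arccos(3q/(p·r)) = arccos(0.103516) = 1.467095 rad.
y_k = r·cos(φ/3 − 2πk/3) for k = 0, 1, 2 gives y = 4.708204, -0.184321, -4.523882.
λ_k = y_k + 0.666667 gives λ = 5.3749, 0.4823, -3.8572 (check: the sum is 2.0000 = tr M).

Hence λ_max = 5.3749 and λ_min = -3.8572.


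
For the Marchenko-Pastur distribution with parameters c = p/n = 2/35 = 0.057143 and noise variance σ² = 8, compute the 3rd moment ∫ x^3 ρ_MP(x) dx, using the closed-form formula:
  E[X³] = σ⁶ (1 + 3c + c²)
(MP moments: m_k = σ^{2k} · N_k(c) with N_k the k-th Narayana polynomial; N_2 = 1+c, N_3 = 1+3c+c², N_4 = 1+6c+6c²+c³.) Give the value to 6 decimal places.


E[X³] = σ⁶ (1 + 3c + c²) (third MP moment). With σ² = 8 (so σ⁶ = 512) and c = 2/35 = 0.057143: E[X³] = 512 · (1 + 3·0.057143 + (0.057143)²) = 512 · 1.174694.

So E[X^3] = 601.443265.


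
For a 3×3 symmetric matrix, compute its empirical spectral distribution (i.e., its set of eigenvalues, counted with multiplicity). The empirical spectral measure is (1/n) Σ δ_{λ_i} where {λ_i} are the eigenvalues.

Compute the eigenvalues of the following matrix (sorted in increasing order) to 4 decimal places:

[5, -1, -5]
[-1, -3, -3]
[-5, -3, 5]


Since M is real symmetric, all three eigenvalues are real; they are the roots of det(λI − M) = λ³ − (tr M) λ² + s λ − det M, where s is the sum of the principal 2×2 minors.
tr M = 5 + (-3) + 5 = 7.
s = (5·(-3) − (-1)²) + (5·5 − (-5)²) + ((-3)·5 − (-3)²) = -16 + 0 + (-24) = -40.
det M (expand along row 1) = 5·(-24) − (-1)·(-20) + (-5)·(-12) = -80.
Characteristic polynomial: λ³ − 7λ² − 40λ + 80 = 0.
Substitute λ = y + (tr M)/3 = y + 2.333333 to remove the quadratic term: y³ + p·y + q = 0 with p = s − (tr M)²/3 = -56.333333 and q = −2(tr M)³/27 + (tr M)·s/3 − det M = -38.740741.
Three real roots ⇒ use the trigonometric (Viète) form: r = 2√(−p/3) = 8.666667, φ = arccos(3q/(p·r)) = arccos(0.238052) = 1.330437 rad.
y_k = r·cos(φ/3 − 2πk/3) for k = 0, 1, 2 gives y = 7.828291, -0.693629, -7.134662.
λ_k = y_k + 2.333333 gives λ = 10.1616, 1.6397, -4.8013 (check: the sum is 7.0000 = tr M).

Eigenvalues sorted in increasing order: [-4.8013, 1.6397, 10.1616].


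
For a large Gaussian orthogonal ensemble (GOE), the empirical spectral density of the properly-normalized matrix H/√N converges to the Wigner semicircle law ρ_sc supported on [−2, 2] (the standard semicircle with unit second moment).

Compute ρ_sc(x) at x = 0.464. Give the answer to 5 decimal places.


ρ_sc(x) = (1/(2π)) √(4 − x²). With x = 0.464:
  4 − x² = 4 − (0.464)² = 4 − 0.215296 = 3.784704.
  √(4 − x²) = 1.945432.
  1/(2π) = 0.159155.
  ρ_sc(0.464) = 0.159155 · 1.945432 = 0.309625.

Rounded to 5 decimal places: ρ_sc(0.464) ≈ 0.30963.


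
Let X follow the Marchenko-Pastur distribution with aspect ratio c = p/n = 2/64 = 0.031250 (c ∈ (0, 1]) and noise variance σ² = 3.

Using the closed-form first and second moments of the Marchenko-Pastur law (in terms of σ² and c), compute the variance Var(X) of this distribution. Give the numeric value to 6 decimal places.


Recall the MP moments m_1 = E[X] = σ² and m_2 = E[X²] = σ⁴ (1 + c).
m_1 = E[X] = σ² = 3, so m_1² = 9.
m_2 = E[X²] = σ⁴ (1 + c) = 9 · (1 + 0.031250) = 9 · 1.031250 = 9.281250.
(Note m_2 − m_1² simplifies to c · σ⁴ = 0.031250 · 9.)

Var(X) = m_2 − m_1² = 9.281250 − 9 = 0.281250.


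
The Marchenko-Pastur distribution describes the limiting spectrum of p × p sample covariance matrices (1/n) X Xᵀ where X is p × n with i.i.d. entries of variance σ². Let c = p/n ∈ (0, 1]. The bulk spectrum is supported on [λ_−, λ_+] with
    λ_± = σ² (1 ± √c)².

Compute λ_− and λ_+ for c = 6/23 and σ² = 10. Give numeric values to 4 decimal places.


c = 6/23 = 0.260870; √c = 0.510754.
λ_− = σ² (1 − √c)² = 10 · (1 − 0.510754)² = 10 · (0.489246)² = 2.393617.
λ_+ = σ² (1 + √c)² = 10 · (1 + 0.510754)² = 10 · (1.510754)² = 22.823774.

Rounded to 4 decimal places: λ_− ≈ 2.3936, λ_+ ≈ 22.8238.


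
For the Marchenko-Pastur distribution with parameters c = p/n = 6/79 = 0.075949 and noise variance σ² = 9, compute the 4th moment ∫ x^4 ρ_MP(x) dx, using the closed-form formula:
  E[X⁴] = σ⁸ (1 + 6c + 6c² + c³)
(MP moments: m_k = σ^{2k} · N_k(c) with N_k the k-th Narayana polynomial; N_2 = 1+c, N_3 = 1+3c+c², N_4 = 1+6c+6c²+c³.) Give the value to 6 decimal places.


E[X⁴] = σ⁸ (1 + 6c + 6c² + c³) (fourth MP moment). With σ² = 9 (so σ⁸ = 6561) and c = 6/79 = 0.075949: E[X⁴] = 6561 · (1 + 6·0.075949 + 6·(0.075949)² + (0.075949)³) = 6561 · 1.490744.

So E[X^4] = 9780.772302.


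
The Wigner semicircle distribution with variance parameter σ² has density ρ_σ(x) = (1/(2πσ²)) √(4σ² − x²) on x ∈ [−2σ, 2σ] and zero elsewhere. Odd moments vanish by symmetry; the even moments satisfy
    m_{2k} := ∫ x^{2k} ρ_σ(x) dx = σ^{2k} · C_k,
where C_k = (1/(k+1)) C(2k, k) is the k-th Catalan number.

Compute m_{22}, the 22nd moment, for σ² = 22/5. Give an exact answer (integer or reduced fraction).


By the scaled semicircle moment identity, m_{2k} = σ^{2k} · C_k with k = 11.
C_11 = (1/(k+1)) · C(2k, k) = (1/12) · C(22, 11) = (1/12) · 705432 = 58786.
σ^{2k} = (σ²)^k = (22/5)^11 = 584318301411328/48828125.

Therefore m_{22} = σ^{22} · C_11 = (584318301411328/48828125) · 58786 = 34349735666766327808/48828125.


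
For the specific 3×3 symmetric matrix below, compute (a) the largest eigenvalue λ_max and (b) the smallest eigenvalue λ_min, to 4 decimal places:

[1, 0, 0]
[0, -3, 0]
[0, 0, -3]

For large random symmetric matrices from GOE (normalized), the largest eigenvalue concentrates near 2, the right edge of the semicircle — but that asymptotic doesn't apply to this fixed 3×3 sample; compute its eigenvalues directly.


Since M is real symmetric, all three eigenvalues are real; they are the roots of det(λI − M) = λ³ − (tr M) λ² + s λ − det M, where s is the sum of the principal 2×2 minors.
tr M = 1 + (-3) + (-3) = -5.
s = (1·(-3) − 0²) + (1·(-3) − 0²) + ((-3)·(-3) − 0²) = -3 + (-3) + 9 = 3.
det M (expand along row 1) = 1·9 − 0·0 + 0·0 = 9.
Characteristic polynomial: λ³ + 5λ² + 3λ − 9 = 0.
Substitute λ = y + (tr M)/3 = y − 1.666667 to remove the quadratic term: y³ + p·y + q = 0 with p = s − (tr M)²/3 = -5.333333 and q = −2(tr M)³/27 + (tr M)·s/3 − det M = -4.740741.
Three real roots ⇒ use the trigonometric (Viète) form: r = 2√(−p/3) = 2.666667, φ = arccos(3q/(p·r)) = arccos(1.000000) = 0.000000 rad.
y_k = r·cos(φ/3 − 2πk/3) for k = 0, 1, 2 gives y = 2.666667, -1.333333, -1.333333.
λ_k = y_k − 1.666667 gives λ = 1.0000, -3.0000, -3.0000 (check: the sum is -5.0000 = tr M).

Hence λ_max = 1.0000 and λ_min = -3.0000.


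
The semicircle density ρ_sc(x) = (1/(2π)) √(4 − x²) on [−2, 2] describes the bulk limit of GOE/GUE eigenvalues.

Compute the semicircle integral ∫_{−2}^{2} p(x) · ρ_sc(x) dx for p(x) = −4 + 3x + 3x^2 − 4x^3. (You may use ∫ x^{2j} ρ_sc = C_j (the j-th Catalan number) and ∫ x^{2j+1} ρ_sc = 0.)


Write p(x) = Σ a_i x^i, split into monomials and integrate each against ρ_sc separately.
Using ∫ x^{2j} ρ_sc = C_j = (1/(j+1)) C(2j, j) (Catalan numbers) and ∫ x^{2j+1} ρ_sc = 0 (odd monomials vanish by symmetry):
  i = 0 (even): a_0 · C_{0} = -4 · 1 = -4
  i = 1 (odd): ∫ x^1 ρ_sc = 0 (vanishes)
  i = 2 (even): a_2 · C_{1} = 3 · 1 = 3
  i = 3 (odd): ∫ x^3 ρ_sc = 0 (vanishes)

Summing the contributions: ∫_{−2}^{2} p(x) ρ_sc(x) dx = (-4) + 3 = -1.


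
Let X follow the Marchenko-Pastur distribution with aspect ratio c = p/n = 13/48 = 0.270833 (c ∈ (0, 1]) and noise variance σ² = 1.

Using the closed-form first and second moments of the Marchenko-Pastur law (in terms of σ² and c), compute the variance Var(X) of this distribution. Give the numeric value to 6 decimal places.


Recall the MP moments m_1 = E[X] = σ² and m_2 = E[X²] = σ⁴ (1 + c).
m_1 = E[X] = σ² = 1, so m_1² = 1.
m_2 = E[X²] = σ⁴ (1 + c) = 1 · (1 + 0.270833) = 1 · 1.270833 = 1.270833.
(Note m_2 − m_1² simplifies to c · σ⁴ = 0.270833 · 1.)

Var(X) = m_2 − m_1² = 1.270833 − 1 = 0.270833.


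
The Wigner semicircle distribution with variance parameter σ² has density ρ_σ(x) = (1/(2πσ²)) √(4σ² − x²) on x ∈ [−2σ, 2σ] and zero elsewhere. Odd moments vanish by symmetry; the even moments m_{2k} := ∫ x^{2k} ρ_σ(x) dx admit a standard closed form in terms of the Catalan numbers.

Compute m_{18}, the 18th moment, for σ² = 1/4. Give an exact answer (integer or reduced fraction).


By the scaled semicircle moment identity, m_{2k} = σ^{2k} · C_k with k = 9.
C_9 = (1/(k+1)) · C(2k, k) = (1/10) · C(18, 9) = (1/10) · 48620 = 4862.
σ^{2k} = (σ²)^k = (1/4)^9 = 1/262144.

Therefore m_{18} = σ^{18} · C_9 = (1/262144) · 4862 = 2431/131072.


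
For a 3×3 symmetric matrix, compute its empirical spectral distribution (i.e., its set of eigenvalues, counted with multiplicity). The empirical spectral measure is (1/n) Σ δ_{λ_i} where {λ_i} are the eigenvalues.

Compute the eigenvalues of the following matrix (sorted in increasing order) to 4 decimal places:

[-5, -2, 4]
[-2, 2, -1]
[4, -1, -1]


Since M is real symmetric, all three eigenvalues are real; they are the roots of det(λI − M) = λ³ − (tr M) λ² + s λ − det M, where s is the sum of the principal 2×2 minors.
tr M = -5 + 2 + (-1) = -4.
s = ((-5)·2 − (-2)²) + ((-5)·(-1) − 4²) + (2·(-1) − (-1)²) = -14 + (-11) + (-3) = -28.
det M (expand along row 1) = (-5)·(-3) − (-2)·6 + 4·(-6) = 3.
Characteristic polynomial: λ³ + 4λ² − 28λ − 3 = 0.
Substitute λ = y + (tr M)/3 = y − 1.333333 to remove the quadratic term: y³ + p·y + q = 0 with p = s − (tr M)²/3 = -33.333333 and q = −2(tr M)³/27 + (tr M)·s/3 − det M = 39.074074.
Three real roots ⇒ use the trigonometric (Viète) form: r = 2√(−p/3) = 6.666667, φ = arccos(3q/(p·r)) = arccos(-0.527500) = 2.126451 rad.
y_k = r·cos(φ/3 − 2πk/3) for k = 0, 1, 2 gives y = 5.060882, 1.227741, -6.288624.
λ_k = y_k − 1.333333 gives λ = 3.7275, -0.1056, -7.6220 (check: the sum is -4.0000 = tr M).

Eigenvalues sorted in increasing order: [-7.6220, -0.1056, 3.7275].


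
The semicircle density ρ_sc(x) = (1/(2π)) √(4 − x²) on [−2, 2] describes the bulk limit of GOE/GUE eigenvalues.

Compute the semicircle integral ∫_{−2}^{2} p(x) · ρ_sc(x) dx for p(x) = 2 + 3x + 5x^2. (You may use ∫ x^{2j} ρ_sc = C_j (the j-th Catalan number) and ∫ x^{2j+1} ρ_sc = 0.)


Write p(x) = Σ a_i x^i, split into monomials and integrate each against ρ_sc separately.
Using ∫ x^{2j} ρ_sc = C_j = (1/(j+1)) C(2j, j) (Catalan numbers) and ∫ x^{2j+1} ρ_sc = 0 (odd monomials vanish by symmetry):
  i = 0 (even): a_0 · C_{0} = 2 · 1 = 2
  i = 1 (odd): ∫ x^1 ρ_sc = 0 (vanishes)
  i = 2 (even): a_2 · C_{1} = 5 · 1 = 5

Summing the contributions: ∫_{−2}^{2} p(x) ρ_sc(x) dx = 2 + 5 = 7.


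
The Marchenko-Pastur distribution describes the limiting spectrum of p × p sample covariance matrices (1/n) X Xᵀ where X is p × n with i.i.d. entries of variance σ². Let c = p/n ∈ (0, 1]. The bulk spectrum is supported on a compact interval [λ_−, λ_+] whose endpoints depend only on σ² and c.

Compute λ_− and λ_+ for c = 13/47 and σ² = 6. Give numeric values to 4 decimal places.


c = 13/47 = 0.276596; √c = 0.525924.
λ_− = σ² (1 − √c)² = 6 · (1 − 0.525924)² = 6 · (0.474076)² = 1.348490.
λ_+ = σ² (1 + √c)² = 6 · (1 + 0.525924)² = 6 · (1.525924)² = 13.970659.

Rounded to 4 decimal places: λ_− ≈ 1.3485, λ_+ ≈ 13.9707.


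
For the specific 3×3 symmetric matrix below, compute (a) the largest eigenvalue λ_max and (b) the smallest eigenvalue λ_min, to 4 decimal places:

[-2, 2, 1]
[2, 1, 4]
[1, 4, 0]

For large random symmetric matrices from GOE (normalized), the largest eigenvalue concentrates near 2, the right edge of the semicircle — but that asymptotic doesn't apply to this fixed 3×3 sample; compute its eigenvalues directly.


Since M is real symmetric, all three eigenvalues are real; they are the roots of det(λI − M) = λ³ − (tr M) λ² + s λ − det M, where s is the sum of the principal 2×2 minors.
tr M = -2 + 1 + 0 = -1.
s = ((-2)·1 − 2²) + ((-2)·0 − 1²) + (1·0 − 4²) = -6 + (-1) + (-16) = -23.
det M (expand along row 1) = (-2)·(-16) − 2·(-4) + 1·7 = 47.
Characteristic polynomial: λ³ + λ² − 23λ − 47 = 0.
Substitute λ = y + (tr M)/3 = y − 0.333333 to remove the quadratic term: y³ + p·y + q = 0 with p = s − (tr M)²/3 = -23.333333 and q = −2(tr M)³/27 + (tr M)·s/3 − det M = -39.259259.
Three real roots ⇒ use the trigonometric (Viète) form: r = 2√(−p/3) = 5.577734, φ = arccos(3q/(p·r)) = arccos(0.904959) = 0.439513 rad.
y_k = r·cos(φ/3 − 2πk/3) for k = 0, 1, 2 gives y = 5.517981, -2.053836, -3.464146.
λ_k = y_k − 0.333333 gives λ = 5.1846, -2.3872, -3.7975 (check: the sum is -1.0000 = tr M).

Hence λ_max = 5.1846 and λ_min = -3.7975.
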